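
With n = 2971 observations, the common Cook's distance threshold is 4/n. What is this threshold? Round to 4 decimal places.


Using the rule of thumb:
Threshold = 4 / 2971 = 0.0013.

0.0013


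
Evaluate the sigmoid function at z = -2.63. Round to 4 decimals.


First, exp(2.6300) = 13.8738.
Then sigma(z) = 1/(1 + 13.8738) = 0.0672.

0.0672


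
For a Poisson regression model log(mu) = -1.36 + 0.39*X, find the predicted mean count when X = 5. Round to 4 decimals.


Compute eta = -1.36 + 0.39 * 5 = 0.5900.
Apply inverse link: mu = e^0.5900 = 1.8040.

1.8040


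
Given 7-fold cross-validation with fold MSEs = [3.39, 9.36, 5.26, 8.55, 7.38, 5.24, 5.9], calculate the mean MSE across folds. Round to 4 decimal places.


Sum of fold MSEs = 45.0800.
Average = 45.0800 / 7 = 6.4400.

6.4400


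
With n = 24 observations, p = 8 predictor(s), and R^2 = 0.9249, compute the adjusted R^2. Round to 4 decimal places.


Adjusted R^2 = 1 - (1 - R^2) * (n-1)/(n-p-1).
(1 - R^2) = 0.0751.
(n-1)/(n-p-1) = 23/15.
(1 - R^2) * (n-1) = 0.0751 * 23 = 1.7273.
Divide by (n-p-1): 1.7273 / 15 = 0.1152.
Adj R^2 = 1 - 0.1152 = 0.8848.

0.8848


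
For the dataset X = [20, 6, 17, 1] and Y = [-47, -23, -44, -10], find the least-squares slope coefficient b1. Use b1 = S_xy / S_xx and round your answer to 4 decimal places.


The sample means are xbar = 11.0000 and ybar = -31.0000.
Compute S_xx = 242.0000 and S_xy = -472.0000.
Slope b1 = S_xy / S_xx = -472.0000 / 242.0000 = -1.9504.

-1.9504


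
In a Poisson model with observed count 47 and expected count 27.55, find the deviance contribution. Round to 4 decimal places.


First: ln(47/27.55) = 0.534145.
Then: 47 * 0.534145 = 25.104815.
y - mu = 47 - 27.55 = 19.45.
D = 2(25.104815 - 19.45) = 11.309630, which rounds to 11.3096.

11.3096


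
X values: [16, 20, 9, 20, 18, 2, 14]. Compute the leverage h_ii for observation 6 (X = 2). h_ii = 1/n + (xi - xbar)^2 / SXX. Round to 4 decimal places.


Compute xbar = 14.1429 with n = 7 observations.
SXX = 260.8571.
Leverage = 1/7 + (2 - 14.1429)^2/260.8571 = 0.7081.

0.7081


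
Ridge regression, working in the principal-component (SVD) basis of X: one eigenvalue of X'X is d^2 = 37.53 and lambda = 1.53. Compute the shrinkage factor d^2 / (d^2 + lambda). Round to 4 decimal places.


Denominator = d^2 + lambda = 37.53 + 1.53 = 39.0600.
Shrinkage = 37.53 / 39.0600 = 0.9608.

0.9608


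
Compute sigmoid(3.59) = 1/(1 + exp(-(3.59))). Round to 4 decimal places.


exp(-3.5900) = 0.0276.
1 + exp(-z) = 1.0276.
sigmoid = 1/1.0276 = 0.9731.

0.9731


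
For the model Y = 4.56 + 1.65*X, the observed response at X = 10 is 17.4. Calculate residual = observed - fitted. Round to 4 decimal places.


Predicted = 4.56 + 1.65 * 10 = 21.0600.
Residual = 17.4 - 21.0600 = -3.6600.

-3.6600


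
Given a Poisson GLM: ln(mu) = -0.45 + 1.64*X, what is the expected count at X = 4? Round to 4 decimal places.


Linear predictor: eta = -0.45 + (1.64)(4) = 6.1100.
Expected count: mu = exp(6.1100) = 450.3387.

450.3387


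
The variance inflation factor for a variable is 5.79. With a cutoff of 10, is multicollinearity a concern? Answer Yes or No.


Check: VIF = 5.79 vs threshold = 10.
Since 5.79 < 10, the answer is No.

No


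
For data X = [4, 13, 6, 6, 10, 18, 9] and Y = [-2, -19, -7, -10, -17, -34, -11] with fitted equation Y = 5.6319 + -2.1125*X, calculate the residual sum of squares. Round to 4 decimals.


Compute predicted values, then residuals = yi - yhat_i.
Residuals: [0.8181, 2.8306, 0.0431, -2.9569, -1.5069, -1.6069, 2.3806].
SSres = sum(residual^2) = 27.9468.

27.9468


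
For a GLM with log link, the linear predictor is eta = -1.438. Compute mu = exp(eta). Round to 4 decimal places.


The inverse log link gives:
mu = exp(-1.438) = 0.2374.

0.2374


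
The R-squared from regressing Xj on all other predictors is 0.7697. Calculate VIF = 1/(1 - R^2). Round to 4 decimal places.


Using VIF = 1/(1 - R^2_j):
1 - 0.7697 = 0.2303.
VIF = 4.3422.

4.3422


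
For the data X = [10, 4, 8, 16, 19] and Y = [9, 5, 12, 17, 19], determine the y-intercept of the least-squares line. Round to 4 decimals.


Compute b1 = 0.8981 from the OLS formula.
With xbar = 11.4000 and ybar = 12.4000, the intercept is:
b0 = 12.4000 - 0.8981 * 11.4000 = 2.1617.

2.1617


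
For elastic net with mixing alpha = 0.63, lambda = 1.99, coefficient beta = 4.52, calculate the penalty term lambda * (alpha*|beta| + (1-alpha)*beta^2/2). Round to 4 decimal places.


Compute:
L1 = 0.63 * 4.52 = 2.8476.
L2 = 0.37 * 4.52^2 / 2 = 3.7796.
Penalty = 1.99 * (2.8476 + 3.7796) = 13.1882.

13.1882


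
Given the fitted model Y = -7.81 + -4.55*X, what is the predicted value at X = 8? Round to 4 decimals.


Plug X = 8 into Y = -7.81 + -4.55*X:
Y = -7.81 + -36.4000 = -44.2100.

-44.2100


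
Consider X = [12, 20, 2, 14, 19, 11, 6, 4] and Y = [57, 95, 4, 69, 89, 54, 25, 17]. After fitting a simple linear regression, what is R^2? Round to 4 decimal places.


The fitted line is Y = -3.7855 + 5.0032*X.
SSres = 29.4968, SStot = 7789.5000.
R^2 = 1 - SSres/SStot = 0.9962.

0.9962


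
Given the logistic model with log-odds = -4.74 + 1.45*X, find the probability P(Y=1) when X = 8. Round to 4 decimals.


Compute z = -4.74 + (1.45)(8) = 6.8600.
exp(-z) = 0.0010.
P = 1/(1 + 0.0010) = 0.9990.

0.9990


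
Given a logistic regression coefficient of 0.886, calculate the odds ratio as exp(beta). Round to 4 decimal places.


exp(0.886) = 2.4254.
So the odds ratio is 2.4254.

2.4254


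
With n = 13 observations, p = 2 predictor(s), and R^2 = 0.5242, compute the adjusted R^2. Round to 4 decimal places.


Adjusted R^2 = 1 - (1 - R^2) * (n-1)/(n-p-1).
(1 - R^2) = 0.4758.
(n-1)/(n-p-1) = 12/10.
(1 - R^2) * (n-1) = 0.4758 * 12 = 5.7096.
Divide by (n-p-1): 5.7096 / 10 = 0.5710.
Adj R^2 = 1 - 0.5710 = 0.4290.

0.4290


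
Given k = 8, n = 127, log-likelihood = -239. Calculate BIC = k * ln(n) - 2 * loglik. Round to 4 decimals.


Compute k*ln(n) = 8*ln(127) = 8*4.844187 = 38.753496.
Then -2*loglik = 478.
BIC = 38.753496 + 478 = 516.753496, which rounds to 516.7535.

516.7535


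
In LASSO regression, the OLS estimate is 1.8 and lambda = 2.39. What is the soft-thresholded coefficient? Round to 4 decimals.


Absolute value: |1.8| = 1.8.
Compare to lambda = 2.39.
Since |beta| <= lambda, the coefficient is set to 0.

0.0000


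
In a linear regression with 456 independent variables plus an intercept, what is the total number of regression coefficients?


Total coefficients = number of predictors + 1 (for the intercept).
= 456 + 1 = 457.

457


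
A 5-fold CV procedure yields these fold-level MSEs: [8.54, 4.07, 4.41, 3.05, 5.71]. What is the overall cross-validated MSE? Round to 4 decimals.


Total MSE across folds = 25.7800.
CV-MSE = 25.7800/5 = 5.1560.

5.1560


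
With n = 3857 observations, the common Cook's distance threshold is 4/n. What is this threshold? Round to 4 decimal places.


Using the rule of thumb:
Threshold = 4 / 3857 = 0.0010.

0.0010


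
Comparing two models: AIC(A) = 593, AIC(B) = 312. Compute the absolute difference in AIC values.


Compute |593 - 312| = 281.
Model B has the smaller AIC.

281


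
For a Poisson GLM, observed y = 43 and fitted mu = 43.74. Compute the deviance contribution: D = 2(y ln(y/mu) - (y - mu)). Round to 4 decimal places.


Compute y*ln(y/mu) = 43*ln(43/43.74) = 43*-0.017063 = -0.733709.
y - mu = -0.74.
D = 2*(-0.733709 - (-0.74)) = 0.012582, which rounds to 0.0126.

0.0126


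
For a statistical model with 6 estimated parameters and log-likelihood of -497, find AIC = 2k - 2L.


Compute:
2k = 2*6 = 12.
-2*loglik = -2*(-497) = 994.
AIC = 12 + 994 = 1006.

1006


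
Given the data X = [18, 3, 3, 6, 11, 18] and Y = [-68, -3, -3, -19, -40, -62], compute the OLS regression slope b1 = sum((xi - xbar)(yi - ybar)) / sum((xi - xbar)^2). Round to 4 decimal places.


Calculate xbar = 9.8333, ybar = -32.5000.
S_xx = 242.8333, S_xy = -994.5000.
Using b1 = S_xy / S_xx = -994.5000 / 242.8333, we get b1 = -4.0954.

-4.0954


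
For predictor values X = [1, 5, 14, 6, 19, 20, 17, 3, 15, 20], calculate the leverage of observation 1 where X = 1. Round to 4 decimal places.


Mean of X: xbar = 12.0000.
SXX = 502.0000.
For X = 1: h = 1/10 + (1 - 12.0000)^2/502.0000 = 0.3410.

0.3410


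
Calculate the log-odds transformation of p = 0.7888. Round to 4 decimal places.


The odds are p/(1-p) = 0.7888 / 0.2112 = 3.7348.
logit(p) = ln(3.7348) = 1.3177.

1.3177


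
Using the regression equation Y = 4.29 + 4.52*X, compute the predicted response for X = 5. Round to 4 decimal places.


Substitute X = 5 into the equation:
Y = 4.29 + 4.52 * 5 = 4.29 + 22.6000 = 26.8900.

26.8900


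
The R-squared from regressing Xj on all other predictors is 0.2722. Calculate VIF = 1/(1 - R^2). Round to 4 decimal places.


Denominator: 1 - 0.2722 = 0.7278.
VIF = 1 / 0.7278 = 1.3740.

1.3740


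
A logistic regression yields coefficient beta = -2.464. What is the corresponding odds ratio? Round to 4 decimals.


Odds ratio = exp(beta) = exp(-2.464).
= 0.0851.

0.0851


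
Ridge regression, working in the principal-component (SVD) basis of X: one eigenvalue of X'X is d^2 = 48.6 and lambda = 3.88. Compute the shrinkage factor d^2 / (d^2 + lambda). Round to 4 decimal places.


d^2 + lambda = 48.6 + 3.88 = 52.4800.
Shrinkage factor = 48.6/52.4800 = 0.9261.

0.9261


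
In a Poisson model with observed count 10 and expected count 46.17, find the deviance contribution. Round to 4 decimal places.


First: ln(10/46.17) = -1.529745.
Then: 10 * -1.529745 = -15.297450.
y - mu = 10 - 46.17 = -36.17.
D = 2(-15.297450 - -36.17) = 41.745100, which rounds to 41.7451.

41.7451


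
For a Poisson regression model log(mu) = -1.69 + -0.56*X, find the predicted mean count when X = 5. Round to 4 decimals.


eta = -1.69 + -0.56 * 5 = -4.4900.
mu = exp(-4.4900) = 0.0112.

0.0112


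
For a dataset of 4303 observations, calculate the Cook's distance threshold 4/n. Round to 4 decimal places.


The threshold is 4/n.
4/4303 = 0.0009.

0.0009


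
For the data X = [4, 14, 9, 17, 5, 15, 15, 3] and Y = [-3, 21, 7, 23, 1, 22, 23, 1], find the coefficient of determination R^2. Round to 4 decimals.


The fitted line is Y = -8.3636 + 1.9745*X.
SSres = 35.7284, SStot = 914.8750.
R^2 = 1 - SSres/SStot = 0.9609.

0.9609


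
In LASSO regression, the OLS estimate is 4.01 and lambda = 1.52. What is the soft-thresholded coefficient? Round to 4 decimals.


Absolute value: |4.01| = 4.01.
Compare to lambda = 1.52.
Since |beta| > lambda, coefficient = sign(beta)*(|beta| - lambda) = 2.4900.

2.4900


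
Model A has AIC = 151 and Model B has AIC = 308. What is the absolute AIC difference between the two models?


Absolute difference = |151 - 308| = 157.
The model with lower AIC (A) is preferred.

157


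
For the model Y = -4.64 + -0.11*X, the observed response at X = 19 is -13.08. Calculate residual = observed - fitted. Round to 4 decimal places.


Compute yhat = -4.64 + (-0.11)(19) = -6.7300.
Residual = actual - predicted = -13.08 - -6.7300 = -6.3500.

-6.3500


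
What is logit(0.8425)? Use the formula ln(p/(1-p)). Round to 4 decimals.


1 - p = 0.1575.
p/(1-p) = 5.3492.
logit = ln(5.3492) = 1.6769.

1.6769


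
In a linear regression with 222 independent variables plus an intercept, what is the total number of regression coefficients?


Each predictor gets one coefficient, plus one intercept.
Total parameters = 222 + 1 = 223.

223


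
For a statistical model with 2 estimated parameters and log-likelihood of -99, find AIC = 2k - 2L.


AIC = 2*2 - 2*(-99).
= 4 + 198 = 202.

202


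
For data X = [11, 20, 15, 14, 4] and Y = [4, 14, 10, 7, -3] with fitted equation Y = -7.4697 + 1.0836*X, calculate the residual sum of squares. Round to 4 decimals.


Compute predicted values, then residuals = yi - yhat_i.
Residuals: [-0.4499, -0.2023, 1.2157, -0.7007, 0.1353].
SSres = sum(residual^2) = 2.2305.

2.2305


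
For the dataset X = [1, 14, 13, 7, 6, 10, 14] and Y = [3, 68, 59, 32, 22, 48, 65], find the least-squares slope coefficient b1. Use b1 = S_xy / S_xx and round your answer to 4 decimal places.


The sample means are xbar = 9.2857 and ybar = 42.4286.
Compute S_xx = 143.4286 and S_xy = 710.1429.
Slope b1 = S_xy / S_xx = 710.1429 / 143.4286 = 4.9512.

4.9512


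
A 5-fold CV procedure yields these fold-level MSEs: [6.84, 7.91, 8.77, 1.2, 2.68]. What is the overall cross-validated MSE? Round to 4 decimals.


Add all fold MSEs: 27.4000.
Divide by k = 5: 27.4000/5 = 5.4800.

5.4800


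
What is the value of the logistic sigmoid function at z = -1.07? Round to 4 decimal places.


First, exp(1.0700) = 2.9154.
Then sigma(z) = 1/(1 + 2.9154) = 0.2554.

0.2554


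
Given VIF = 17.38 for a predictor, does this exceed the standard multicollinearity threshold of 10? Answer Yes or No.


Check: VIF = 17.38 vs threshold = 10.
Since 17.38 >= 10, the answer is Yes.

Yes


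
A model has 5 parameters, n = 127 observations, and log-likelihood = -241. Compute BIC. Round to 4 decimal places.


k * ln(n) = 5 * ln(127) = 5 * 4.844187 = 24.220935.
-2 * loglik = -2 * (-241) = 482.
BIC = 24.220935 + 482 = 506.220935, which rounds to 506.2209.

506.2209


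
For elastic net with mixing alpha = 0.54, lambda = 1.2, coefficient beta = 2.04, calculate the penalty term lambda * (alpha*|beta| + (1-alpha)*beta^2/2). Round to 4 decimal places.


L1 component = 0.54 * |2.04| = 1.1016.
L2 component = 0.46 * 2.04^2 / 2 = 0.9572.
Penalty = 1.2 * (1.1016 + 0.9572) = 1.2 * 2.0588 = 2.4705.

2.4705


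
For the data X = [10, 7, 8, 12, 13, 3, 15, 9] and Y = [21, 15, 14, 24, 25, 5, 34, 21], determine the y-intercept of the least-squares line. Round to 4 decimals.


The slope is b1 = 2.2390.
Sample means are xbar = 9.6250 and ybar = 19.8750.
Intercept: b0 = 19.8750 - (2.2390)(9.6250) = -1.6758.

-1.6758


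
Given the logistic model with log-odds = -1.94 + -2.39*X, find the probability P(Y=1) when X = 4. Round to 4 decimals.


Linear predictor: z = -1.94 + -2.39 * 4 = -11.5000.
P = 1/(1 + exp(11.5000)) = 1/(1 + 98715.7710) = 0.0000.

0.0000


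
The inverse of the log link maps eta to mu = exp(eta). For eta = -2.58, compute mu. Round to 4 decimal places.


Apply the inverse link:
mu = e^-2.58 = 0.0758.

0.0758


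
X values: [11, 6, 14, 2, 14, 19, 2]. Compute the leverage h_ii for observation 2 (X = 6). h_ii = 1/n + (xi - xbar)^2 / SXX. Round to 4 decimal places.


Mean of X: xbar = 9.7143.
SXX = 257.4286.
For X = 6: h = 1/7 + (6 - 9.7143)^2/257.4286 = 0.1964.

0.1964


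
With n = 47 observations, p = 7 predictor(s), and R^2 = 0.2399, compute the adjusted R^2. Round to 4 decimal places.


Using the formula:
(1 - 0.2399) = 0.7601.
Multiply by 46/39: 0.7601 * 46 = 34.9646, then 34.9646 / 39 = 0.8965.
Adj R^2 = 1 - 0.8965 = 0.1035.

0.1035


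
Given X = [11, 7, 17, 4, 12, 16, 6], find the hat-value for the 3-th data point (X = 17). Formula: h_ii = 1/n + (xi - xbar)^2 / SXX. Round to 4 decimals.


Compute xbar = 10.4286 with n = 7 observations.
SXX = 149.7143.
Leverage = 1/7 + (17 - 10.4286)^2/149.7143 = 0.4313.

0.4313


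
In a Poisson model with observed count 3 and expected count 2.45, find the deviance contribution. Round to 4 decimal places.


First: ln(3/2.45) = 0.202524.
Then: 3 * 0.202524 = 0.607572.
y - mu = 3 - 2.45 = 0.55.
D = 2(0.607572 - 0.55) = 0.115144, which rounds to 0.1151.

0.1151


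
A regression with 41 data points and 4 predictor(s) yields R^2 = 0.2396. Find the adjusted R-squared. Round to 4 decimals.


Adjusted R^2 = 1 - (1 - R^2) * (n-1)/(n-p-1).
(1 - R^2) = 0.7604.
(n-1)/(n-p-1) = 40/36.
(1 - R^2) * (n-1) = 0.7604 * 40 = 30.4160.
Divide by (n-p-1): 30.4160 / 36 = 0.8449.
Adj R^2 = 1 - 0.8449 = 0.1551.

0.1551


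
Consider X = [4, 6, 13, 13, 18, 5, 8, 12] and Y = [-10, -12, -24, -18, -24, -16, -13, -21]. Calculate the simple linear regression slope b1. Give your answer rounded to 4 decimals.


First compute the means: xbar = 9.8750, ybar = -17.2500.
Then S_xx = sum((xi - xbar)^2) = 166.8750.
S_xy = sum((xi - xbar)(yi - ybar)) = -163.2500.
b1 = S_xy / S_xx = -163.2500 / 166.8750 = -0.9783.

-0.9783


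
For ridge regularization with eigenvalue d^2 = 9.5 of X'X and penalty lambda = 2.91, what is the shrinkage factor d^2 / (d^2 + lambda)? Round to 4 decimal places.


Denominator = d^2 + lambda = 9.5 + 2.91 = 12.4100.
Shrinkage = 9.5 / 12.4100 = 0.7655.

0.7655


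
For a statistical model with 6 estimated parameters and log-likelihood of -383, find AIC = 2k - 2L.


AIC = 2k - 2*loglik = 2(6) - 2(-383).
= 12 + 766 = 778.

778


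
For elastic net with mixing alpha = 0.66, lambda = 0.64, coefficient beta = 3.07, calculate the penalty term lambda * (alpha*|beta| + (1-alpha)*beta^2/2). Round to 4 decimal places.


Compute:
L1 = 0.66 * 3.07 = 2.0262.
L2 = 0.34 * 3.07^2 / 2 = 1.6022.
Penalty = 0.64 * (2.0262 + 1.6022) = 2.3222.

2.3222


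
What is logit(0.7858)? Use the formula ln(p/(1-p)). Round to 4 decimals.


1 - p = 0.2142.
p/(1-p) = 3.6685.
logit = ln(3.6685) = 1.2998.

1.2998


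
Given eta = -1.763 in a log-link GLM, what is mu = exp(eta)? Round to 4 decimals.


The inverse log link gives:
mu = exp(-1.763) = 0.1715.

0.1715


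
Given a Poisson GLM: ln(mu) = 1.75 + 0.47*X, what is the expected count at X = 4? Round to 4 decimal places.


Linear predictor: eta = 1.75 + (0.47)(4) = 3.6300.
Expected count: mu = exp(3.6300) = 37.7128.

37.7128


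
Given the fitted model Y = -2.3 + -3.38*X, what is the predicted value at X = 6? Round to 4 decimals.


Substitute X = 6 into the equation:
Y = -2.3 + -3.38 * 6 = -2.3 + -20.2800 = -22.5800.

-22.5800


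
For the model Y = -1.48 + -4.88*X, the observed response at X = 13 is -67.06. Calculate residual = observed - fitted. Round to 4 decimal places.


Fitted value at X = 13 is yhat = -1.48 + -4.88*13 = -64.9200.
Residual = -67.06 - -64.9200 = -2.1400.

-2.1400


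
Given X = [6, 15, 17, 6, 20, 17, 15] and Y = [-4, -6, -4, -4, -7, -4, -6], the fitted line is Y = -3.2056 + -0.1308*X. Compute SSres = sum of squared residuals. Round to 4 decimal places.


For each point, residual = actual - predicted.
Residuals: [-0.0096, -0.8324, 1.4292, -0.0096, -1.1784, 1.4292, -0.8324].
Sum of squared residuals = 6.8598.

6.8598


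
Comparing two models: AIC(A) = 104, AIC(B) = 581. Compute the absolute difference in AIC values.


|AIC_A - AIC_B| = |104 - 581| = 477.
Model A is preferred (lower AIC).

477


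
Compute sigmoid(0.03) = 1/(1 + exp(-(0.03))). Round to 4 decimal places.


Compute exp(-0.0300) = 0.9704.
Sigmoid = 1 / (1 + 0.9704) = 1 / 1.9704 = 0.5075.

0.5075


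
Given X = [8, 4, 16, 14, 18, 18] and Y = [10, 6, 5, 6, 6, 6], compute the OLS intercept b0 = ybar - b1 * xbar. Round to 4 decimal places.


First find the slope: b1 = -0.1386.
Means: xbar = 13.0000, ybar = 6.5000.
b0 = ybar - b1 * xbar = 6.5000 - -0.1386 * 13.0000 = 8.3012.

8.3012


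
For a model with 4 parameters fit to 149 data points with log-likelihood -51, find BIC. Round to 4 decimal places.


Compute k*ln(n) = 4*ln(149) = 4*5.003946 = 20.015784.
Then -2*loglik = 102.
BIC = 20.015784 + 102 = 122.015784, which rounds to 122.0158.

122.0158


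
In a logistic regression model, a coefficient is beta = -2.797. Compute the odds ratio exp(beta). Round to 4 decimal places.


exp(-2.797) = 0.0610.
So the odds ratio is 0.0610.

0.0610


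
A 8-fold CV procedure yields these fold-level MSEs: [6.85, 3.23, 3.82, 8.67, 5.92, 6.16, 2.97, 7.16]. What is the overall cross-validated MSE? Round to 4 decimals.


Sum of fold MSEs = 44.7800.
Average = 44.7800 / 8 = 5.5975.

5.5975


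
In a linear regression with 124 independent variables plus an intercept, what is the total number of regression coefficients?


Including the intercept, the model has 124 predictor coefficients + 1 intercept.
Total = 125.

125


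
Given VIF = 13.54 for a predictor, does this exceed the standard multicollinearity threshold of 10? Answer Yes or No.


Compare VIF = 13.54 to the threshold of 10.
13.54 >= 10, so the answer is Yes.

Yes


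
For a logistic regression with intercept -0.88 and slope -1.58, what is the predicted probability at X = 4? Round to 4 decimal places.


z = -0.88 + -1.58 * 4 = -7.2000.
Sigmoid: P = 1 / (1 + exp(7.2000)) = 0.0007.

0.0007


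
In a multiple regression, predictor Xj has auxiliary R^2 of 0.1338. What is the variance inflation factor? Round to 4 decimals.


Using VIF = 1/(1 - R^2_j):
1 - 0.1338 = 0.8662.
VIF = 1.1545.

1.1545


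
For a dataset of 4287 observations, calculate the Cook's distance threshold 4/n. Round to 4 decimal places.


Using the rule of thumb:
Threshold = 4 / 4287 = 0.0009.

0.0009


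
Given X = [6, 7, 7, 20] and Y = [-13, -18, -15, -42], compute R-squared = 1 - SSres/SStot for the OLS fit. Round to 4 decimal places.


Fit the OLS line: b0 = -1.9254, b1 = -2.0075.
SSres = 5.9925.
SStot = 546.0000.
R^2 = 1 - 5.9925/546.0000 = 0.9890.

0.9890


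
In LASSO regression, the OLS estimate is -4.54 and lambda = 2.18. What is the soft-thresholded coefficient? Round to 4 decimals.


Absolute value: |-4.54| = 4.54.
Compare to lambda = 2.18.
Since |beta| > lambda, coefficient = sign(beta)*(|beta| - lambda) = -2.3600.

-2.3600


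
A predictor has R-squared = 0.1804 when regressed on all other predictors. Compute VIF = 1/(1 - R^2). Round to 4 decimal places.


Denominator: 1 - 0.1804 = 0.8196.
VIF = 1 / 0.8196 = 1.2201.

1.2201


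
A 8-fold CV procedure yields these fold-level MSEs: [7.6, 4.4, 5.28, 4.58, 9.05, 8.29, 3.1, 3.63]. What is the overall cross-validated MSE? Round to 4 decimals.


Total MSE across folds = 45.9300.
CV-MSE = 45.9300/8 = 5.7413.

5.7413


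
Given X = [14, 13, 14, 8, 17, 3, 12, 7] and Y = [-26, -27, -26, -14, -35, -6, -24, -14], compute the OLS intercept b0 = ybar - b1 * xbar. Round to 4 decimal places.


Compute b1 = -2.0135 from the OLS formula.
With xbar = 11.0000 and ybar = -21.5000, the intercept is:
b0 = -21.5000 - -2.0135 * 11.0000 = 0.6486.

0.6486


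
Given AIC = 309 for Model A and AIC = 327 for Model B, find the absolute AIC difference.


|AIC_A - AIC_B| = |309 - 327| = 18.
Model A is preferred (lower AIC).

18


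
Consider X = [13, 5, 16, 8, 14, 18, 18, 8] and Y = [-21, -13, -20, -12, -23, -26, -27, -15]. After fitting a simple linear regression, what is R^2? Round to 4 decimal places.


Fit the OLS line: b0 = -5.9985, b1 = -1.0901.
SSres = 27.4782.
SStot = 231.8750.
R^2 = 1 - 27.4782/231.8750 = 0.8815.

0.8815


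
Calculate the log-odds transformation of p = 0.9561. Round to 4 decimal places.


1 - p = 0.0439.
p/(1-p) = 21.7790.
logit = ln(21.7790) = 3.0809.

3.0809


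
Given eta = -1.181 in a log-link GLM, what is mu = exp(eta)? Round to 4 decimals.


The inverse log link gives:
mu = exp(-1.181) = 0.3070.

0.3070


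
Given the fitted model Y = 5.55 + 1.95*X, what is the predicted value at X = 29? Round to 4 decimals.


Plug X = 29 into Y = 5.55 + 1.95*X:
Y = 5.55 + 56.5500 = 62.1000.

62.1000


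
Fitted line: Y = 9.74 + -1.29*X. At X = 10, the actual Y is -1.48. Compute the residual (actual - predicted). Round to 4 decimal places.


Fitted value at X = 10 is yhat = 9.74 + -1.29*10 = -3.1600.
Residual = -1.48 - -3.1600 = 1.6800.

1.6800


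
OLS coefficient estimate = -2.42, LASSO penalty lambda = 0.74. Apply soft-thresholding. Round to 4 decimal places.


Absolute value: |-2.42| = 2.42.
Compare to lambda = 0.74.
Since |beta| > lambda, coefficient = sign(beta)*(|beta| - lambda) = -1.6800.

-1.6800


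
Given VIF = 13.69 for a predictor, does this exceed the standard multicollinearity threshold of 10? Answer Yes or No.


The threshold is 10.
VIF = 13.69 is >= 10.
Multicollinearity indication: Yes.

Yes


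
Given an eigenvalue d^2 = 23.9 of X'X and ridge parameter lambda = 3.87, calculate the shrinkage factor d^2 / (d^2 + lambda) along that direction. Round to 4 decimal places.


Denominator = d^2 + lambda = 23.9 + 3.87 = 27.7700.
Shrinkage = 23.9 / 27.7700 = 0.8606.

0.8606


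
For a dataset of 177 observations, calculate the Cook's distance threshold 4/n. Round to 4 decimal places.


Cook's distance cutoff = 4/n = 4/177.
= 0.0226.

0.0226


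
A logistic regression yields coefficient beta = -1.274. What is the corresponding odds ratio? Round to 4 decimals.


The odds ratio is computed as:
OR = e^(-1.274) = 0.2797.

0.2797


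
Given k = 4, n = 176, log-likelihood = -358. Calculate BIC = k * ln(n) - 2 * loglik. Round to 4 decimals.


k * ln(n) = 4 * ln(176) = 4 * 5.170484 = 20.681936.
-2 * loglik = -2 * (-358) = 716.
BIC = 20.681936 + 716 = 736.681936, which rounds to 736.6819.

736.6819


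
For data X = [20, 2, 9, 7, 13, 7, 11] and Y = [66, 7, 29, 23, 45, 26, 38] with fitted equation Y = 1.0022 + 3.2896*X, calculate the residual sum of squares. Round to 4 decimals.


Predicted values from Y = 1.0022 + 3.2896*X.
Residuals: [-0.7942, -0.5814, -1.6086, -1.0294, 1.2330, 1.9706, 0.8122].
SSres = 10.6793.

10.6793


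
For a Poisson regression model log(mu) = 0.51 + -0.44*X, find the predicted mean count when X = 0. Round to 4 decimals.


eta = 0.51 + -0.44 * 0 = 0.5100.
mu = exp(0.5100) = 1.6653.

1.6653


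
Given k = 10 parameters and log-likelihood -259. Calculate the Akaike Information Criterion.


AIC = 2*10 - 2*(-259).
= 20 + 518 = 538.

538


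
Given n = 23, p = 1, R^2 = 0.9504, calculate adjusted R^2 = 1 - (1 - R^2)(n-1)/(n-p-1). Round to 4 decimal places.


Using the formula:
(1 - 0.9504) = 0.0496.
Multiply by 22/21: 0.0496 * 22 = 1.0912, then 1.0912 / 21 = 0.0520.
Adj R^2 = 1 - 0.0520 = 0.9480.

0.9480


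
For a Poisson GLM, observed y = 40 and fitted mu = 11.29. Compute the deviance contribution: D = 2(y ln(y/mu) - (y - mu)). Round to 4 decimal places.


y/mu = 40/11.29 = 3.542958 (approx.), and ln(40/11.29) = 1.264962.
y * ln(y/mu) = 40 * 1.264962 = 50.598480.
y - mu = 28.71.
D = 2 * (50.598480 - 28.71) = 43.776960, which rounds to 43.7770.

43.7770


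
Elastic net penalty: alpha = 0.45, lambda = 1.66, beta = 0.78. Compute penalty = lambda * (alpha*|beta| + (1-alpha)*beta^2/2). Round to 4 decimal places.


alpha * |beta| = 0.45 * 0.78 = 0.3510.
(1-alpha) * beta^2/2 = 0.55 * 0.6084/2 = 0.1673.
Total = 1.66 * (0.3510 + 0.1673) = 0.8604.

0.8604


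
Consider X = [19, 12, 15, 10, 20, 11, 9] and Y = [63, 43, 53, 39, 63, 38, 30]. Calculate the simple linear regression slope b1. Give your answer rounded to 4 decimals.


First compute the means: xbar = 13.7143, ybar = 47.0000.
Then S_xx = sum((xi - xbar)^2) = 115.4286.
S_xy = sum((xi - xbar)(yi - ybar)) = 334.0000.
b1 = S_xy / S_xx = 334.0000 / 115.4286 = 2.8936.

2.8936


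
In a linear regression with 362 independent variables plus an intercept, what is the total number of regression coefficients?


Total coefficients = number of predictors + 1 (for the intercept).
= 362 + 1 = 363.

363


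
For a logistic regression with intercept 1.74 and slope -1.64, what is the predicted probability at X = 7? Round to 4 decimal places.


Compute z = 1.74 + (-1.64)(7) = -9.7400.
exp(-z) = 16983.5414.
P = 1/(1 + 16983.5414) = 0.0001.

0.0001


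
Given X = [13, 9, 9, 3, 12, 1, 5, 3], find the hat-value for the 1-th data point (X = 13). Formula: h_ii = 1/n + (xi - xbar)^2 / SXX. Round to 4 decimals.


Compute xbar = 6.8750 with n = 8 observations.
SXX = 140.8750.
Leverage = 1/8 + (13 - 6.8750)^2/140.8750 = 0.3913.

0.3913


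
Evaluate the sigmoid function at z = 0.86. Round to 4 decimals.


Compute exp(-0.8600) = 0.4232.
Sigmoid = 1 / (1 + 0.4232) = 1 / 1.4232 = 0.7027.

0.7027


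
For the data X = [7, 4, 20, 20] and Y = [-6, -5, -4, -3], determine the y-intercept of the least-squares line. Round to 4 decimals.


The slope is b1 = 0.1281.
Sample means are xbar = 12.7500 and ybar = -4.5000.
Intercept: b0 = -4.5000 - (0.1281)(12.7500) = -6.1327.

-6.1327


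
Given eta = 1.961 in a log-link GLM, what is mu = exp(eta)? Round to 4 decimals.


mu = exp(eta) = exp(1.961).
= 7.1064.

7.1064


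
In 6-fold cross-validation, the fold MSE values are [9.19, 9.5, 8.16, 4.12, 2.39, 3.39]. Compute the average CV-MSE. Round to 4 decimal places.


Add all fold MSEs: 36.7500.
Divide by k = 6: 36.7500/6 = 6.1250.

6.1250


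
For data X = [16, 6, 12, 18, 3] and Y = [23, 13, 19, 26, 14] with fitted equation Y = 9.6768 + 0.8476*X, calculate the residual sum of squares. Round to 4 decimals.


Compute predicted values, then residuals = yi - yhat_i.
Residuals: [-0.2384, -1.7624, -0.8480, 1.0664, 1.7804].
SSres = sum(residual^2) = 8.1890.

8.1890


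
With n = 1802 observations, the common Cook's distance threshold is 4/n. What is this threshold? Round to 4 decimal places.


The threshold is 4/n.
4/1802 = 0.0022.

0.0022


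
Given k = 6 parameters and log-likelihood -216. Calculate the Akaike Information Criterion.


AIC = 2*6 - 2*(-216).
= 12 + 432 = 444.

444


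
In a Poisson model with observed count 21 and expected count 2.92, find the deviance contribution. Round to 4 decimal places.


Compute y*ln(y/mu) = 21*ln(21/2.92) = 21*1.972939 = 41.431719.
y - mu = 18.08.
D = 2*(41.431719 - (18.08)) = 46.703438, which rounds to 46.7034.

46.7034


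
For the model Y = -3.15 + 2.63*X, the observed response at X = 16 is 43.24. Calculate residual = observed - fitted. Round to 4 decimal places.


Fitted value at X = 16 is yhat = -3.15 + 2.63*16 = 38.9300.
Residual = 43.24 - 38.9300 = 4.3100.

4.3100


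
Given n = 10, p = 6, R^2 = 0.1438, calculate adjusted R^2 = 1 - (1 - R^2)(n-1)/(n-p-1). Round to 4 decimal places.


Adjusted R^2 = 1 - (1 - R^2) * (n-1)/(n-p-1).
(1 - R^2) = 0.8562.
(n-1)/(n-p-1) = 9/3.
(1 - R^2) * (n-1) = 0.8562 * 9 = 7.7058.
Divide by (n-p-1): 7.7058 / 3 = 2.5686.
Adj R^2 = 1 - 2.5686 = -1.5686.

-1.5686


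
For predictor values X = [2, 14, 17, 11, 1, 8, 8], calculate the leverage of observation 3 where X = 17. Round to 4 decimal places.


n = 7, xbar = 8.7143.
SXX = sum((xi - xbar)^2) = 207.4286.
h = 1/7 + (17 - 8.7143)^2 / 207.4286 = 0.4738.

0.4738


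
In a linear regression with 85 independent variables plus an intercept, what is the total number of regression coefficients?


Each predictor gets one coefficient, plus one intercept.
Total parameters = 85 + 1 = 86.

86


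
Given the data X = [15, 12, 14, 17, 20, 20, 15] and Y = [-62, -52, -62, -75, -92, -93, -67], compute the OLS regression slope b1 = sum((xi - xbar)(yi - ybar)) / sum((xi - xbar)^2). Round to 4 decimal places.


First compute the means: xbar = 16.1429, ybar = -71.8571.
Then S_xx = sum((xi - xbar)^2) = 54.8571.
S_xy = sum((xi - xbar)(yi - ybar)) = -282.1429.
b1 = S_xy / S_xx = -282.1429 / 54.8571 = -5.1432.

-5.1432


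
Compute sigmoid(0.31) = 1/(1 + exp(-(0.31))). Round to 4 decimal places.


First, exp(-0.3100) = 0.7334.
Then sigma(z) = 1/(1 + 0.7334) = 0.5769.

0.5769


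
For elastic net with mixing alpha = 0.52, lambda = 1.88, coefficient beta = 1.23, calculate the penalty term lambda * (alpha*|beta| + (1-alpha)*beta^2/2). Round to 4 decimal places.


alpha * |beta| = 0.52 * 1.23 = 0.6396.
(1-alpha) * beta^2/2 = 0.48 * 1.5129/2 = 0.3631.
Total = 1.88 * (0.6396 + 0.3631) = 1.8851.

1.8851


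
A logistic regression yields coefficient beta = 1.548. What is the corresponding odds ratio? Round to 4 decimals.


Odds ratio = exp(beta) = exp(1.548).
= 4.7021.

4.7021


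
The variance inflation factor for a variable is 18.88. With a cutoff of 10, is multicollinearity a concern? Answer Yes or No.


The threshold is 10.
VIF = 18.88 is >= 10.
Multicollinearity indication: Yes.

Yes


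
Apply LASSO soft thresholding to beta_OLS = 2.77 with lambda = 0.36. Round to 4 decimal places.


Absolute value: |2.77| = 2.77.
Compare to lambda = 0.36.
Since |beta| > lambda, coefficient = sign(beta)*(|beta| - lambda) = 2.4100.

2.4100


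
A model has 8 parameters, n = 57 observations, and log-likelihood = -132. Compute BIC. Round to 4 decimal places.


Compute k*ln(n) = 8*ln(57) = 8*4.043051 = 32.344408.
Then -2*loglik = 264.
BIC = 32.344408 + 264 = 296.344408, which rounds to 296.3444.

296.3444


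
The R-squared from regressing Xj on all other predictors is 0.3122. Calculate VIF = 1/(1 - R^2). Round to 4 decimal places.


Using VIF = 1/(1 - R^2_j):
1 - 0.3122 = 0.6878.
VIF = 1.4539.

1.4539


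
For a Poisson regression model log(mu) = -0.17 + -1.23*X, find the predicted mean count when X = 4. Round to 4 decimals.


eta = -0.17 + -1.23 * 4 = -5.0900.
mu = exp(-5.0900) = 0.0062.

0.0062


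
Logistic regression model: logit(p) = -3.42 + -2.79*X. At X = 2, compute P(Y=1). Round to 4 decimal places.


Linear predictor: z = -3.42 + -2.79 * 2 = -9.0000.
P = 1/(1 + exp(9.0000)) = 1/(1 + 8103.0839) = 0.0001.

0.0001


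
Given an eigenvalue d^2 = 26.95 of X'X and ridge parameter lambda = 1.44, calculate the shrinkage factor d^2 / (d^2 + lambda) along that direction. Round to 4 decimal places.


Denominator = d^2 + lambda = 26.95 + 1.44 = 28.3900.
Shrinkage = 26.95 / 28.3900 = 0.9493.

0.9493


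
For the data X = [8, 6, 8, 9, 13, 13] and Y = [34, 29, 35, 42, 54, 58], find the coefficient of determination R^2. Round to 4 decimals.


Fit the OLS line: b0 = 4.0000, b1 = 4.0000.
SSres = 18.0000.
SStot = 682.0000.
R^2 = 1 - 18.0000/682.0000 = 0.9736.

0.9736


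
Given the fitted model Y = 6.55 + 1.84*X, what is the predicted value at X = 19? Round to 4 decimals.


Substitute X = 19 into the equation:
Y = 6.55 + 1.84 * 19 = 6.55 + 34.9600 = 41.5100.

41.5100


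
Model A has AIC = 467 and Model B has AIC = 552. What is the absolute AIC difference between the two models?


Compute |467 - 552| = 85.
Model A has the smaller AIC.

85


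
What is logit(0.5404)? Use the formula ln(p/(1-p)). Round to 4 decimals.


The odds are p/(1-p) = 0.5404 / 0.4596 = 1.1758.
logit(p) = ln(1.1758) = 0.1620.

0.1620


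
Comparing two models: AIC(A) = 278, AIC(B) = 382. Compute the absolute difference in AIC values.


|AIC_A - AIC_B| = |278 - 382| = 104.
Model A is preferred (lower AIC).

104


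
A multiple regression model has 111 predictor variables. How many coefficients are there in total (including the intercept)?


Including the intercept, the model has 111 predictor coefficients + 1 intercept.
Total = 112.

112


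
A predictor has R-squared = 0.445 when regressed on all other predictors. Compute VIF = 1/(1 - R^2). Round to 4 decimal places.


VIF = 1 / (1 - 0.445).
= 1 / 0.555 = 1.8018.

1.8018


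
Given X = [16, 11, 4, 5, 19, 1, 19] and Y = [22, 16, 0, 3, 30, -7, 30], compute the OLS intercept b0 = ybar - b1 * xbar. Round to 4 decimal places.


First find the slope: b1 = 1.9822.
Means: xbar = 10.7143, ybar = 13.4286.
b0 = ybar - b1 * xbar = 13.4286 - 1.9822 * 10.7143 = -7.8095.

-7.8095


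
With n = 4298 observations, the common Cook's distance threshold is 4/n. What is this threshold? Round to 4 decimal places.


The threshold is 4/n.
4/4298 = 0.0009.

0.0009


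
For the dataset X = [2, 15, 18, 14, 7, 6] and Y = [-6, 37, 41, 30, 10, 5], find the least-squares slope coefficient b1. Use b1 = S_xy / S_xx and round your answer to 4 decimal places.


First compute the means: xbar = 10.3333, ybar = 19.5000.
Then S_xx = sum((xi - xbar)^2) = 193.3333.
S_xy = sum((xi - xbar)(yi - ybar)) = 592.0000.
b1 = S_xy / S_xx = 592.0000 / 193.3333 = 3.0621.

3.0621


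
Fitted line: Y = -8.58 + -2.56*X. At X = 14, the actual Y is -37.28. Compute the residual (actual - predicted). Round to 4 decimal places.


Compute yhat = -8.58 + (-2.56)(14) = -44.4200.
Residual = actual - predicted = -37.28 - -44.4200 = 7.1400.

7.1400


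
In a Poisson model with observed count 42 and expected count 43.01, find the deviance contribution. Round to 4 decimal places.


First: ln(42/43.01) = -0.023763.
Then: 42 * -0.023763 = -0.998046.
y - mu = 42 - 43.01 = -1.01.
D = 2(-0.998046 - -1.01) = 0.023908, which rounds to 0.0239.

0.0239


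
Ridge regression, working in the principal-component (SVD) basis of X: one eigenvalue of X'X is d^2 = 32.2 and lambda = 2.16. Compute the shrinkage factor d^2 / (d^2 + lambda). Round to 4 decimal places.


d^2 + lambda = 32.2 + 2.16 = 34.3600.
Shrinkage factor = 32.2/34.3600 = 0.9371.

0.9371


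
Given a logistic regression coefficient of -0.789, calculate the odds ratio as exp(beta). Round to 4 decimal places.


exp(-0.789) = 0.4543.
So the odds ratio is 0.4543.

0.4543


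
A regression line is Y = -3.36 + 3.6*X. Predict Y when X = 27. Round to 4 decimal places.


Plug X = 27 into Y = -3.36 + 3.6*X:
Y = -3.36 + 97.2000 = 93.8400.

93.8400


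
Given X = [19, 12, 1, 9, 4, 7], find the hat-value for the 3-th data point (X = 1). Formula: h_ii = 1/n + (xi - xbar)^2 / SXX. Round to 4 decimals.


Mean of X: xbar = 8.6667.
SXX = 201.3333.
For X = 1: h = 1/6 + (1 - 8.6667)^2/201.3333 = 0.4586.

0.4586


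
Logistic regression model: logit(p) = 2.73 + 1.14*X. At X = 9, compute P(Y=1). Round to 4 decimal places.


Compute z = 2.73 + (1.14)(9) = 12.9900.
exp(-z) = 0.0000.
P = 1/(1 + 0.0000) = 1.0000.

1.0000


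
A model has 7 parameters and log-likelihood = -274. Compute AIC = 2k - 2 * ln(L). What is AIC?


AIC = 2k - 2*loglik = 2(7) - 2(-274).
= 14 + 548 = 562.

562


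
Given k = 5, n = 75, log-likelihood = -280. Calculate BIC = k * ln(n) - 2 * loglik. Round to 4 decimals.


Compute k*ln(n) = 5*ln(75) = 5*4.317488 = 21.587440.
Then -2*loglik = 560.
BIC = 21.587440 + 560 = 581.587440, which rounds to 581.5874.

581.5874


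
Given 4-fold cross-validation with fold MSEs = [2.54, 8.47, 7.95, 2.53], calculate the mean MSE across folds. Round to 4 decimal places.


Sum of fold MSEs = 21.4900.
Average = 21.4900 / 4 = 5.3725.

5.3725


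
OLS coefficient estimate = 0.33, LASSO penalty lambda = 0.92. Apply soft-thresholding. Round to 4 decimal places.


Check: |0.33| = 0.33 vs lambda = 0.92.
Since |beta| <= lambda, the coefficient is set to 0.
Soft-thresholded coefficient = 0.0000.

0.0000


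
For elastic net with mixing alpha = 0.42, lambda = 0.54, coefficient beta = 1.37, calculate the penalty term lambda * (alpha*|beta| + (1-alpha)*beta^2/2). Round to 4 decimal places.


Compute:
L1 = 0.42 * 1.37 = 0.5754.
L2 = 0.58 * 1.37^2 / 2 = 0.5443.
Penalty = 0.54 * (0.5754 + 0.5443) = 0.6046.

0.6046


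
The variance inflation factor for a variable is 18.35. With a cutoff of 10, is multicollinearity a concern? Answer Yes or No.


Compare VIF = 18.35 to the threshold of 10.
18.35 >= 10, so the answer is Yes.

Yes


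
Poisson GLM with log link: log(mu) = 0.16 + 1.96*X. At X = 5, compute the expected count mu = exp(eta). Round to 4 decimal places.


Compute eta = 0.16 + 1.96 * 5 = 9.9600.
Apply inverse link: mu = e^9.9600 = 21162.7957.

21162.7957


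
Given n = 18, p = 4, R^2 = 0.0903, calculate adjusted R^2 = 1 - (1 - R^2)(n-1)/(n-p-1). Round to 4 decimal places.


Adjusted R^2 = 1 - (1 - R^2) * (n-1)/(n-p-1).
(1 - R^2) = 0.9097.
(n-1)/(n-p-1) = 17/13.
(1 - R^2) * (n-1) = 0.9097 * 17 = 15.4649.
Divide by (n-p-1): 15.4649 / 13 = 1.1896.
Adj R^2 = 1 - 1.1896 = -0.1896.

-0.1896


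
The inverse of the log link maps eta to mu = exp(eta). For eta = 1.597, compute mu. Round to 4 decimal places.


mu = exp(eta) = exp(1.597).
= 4.9382.

4.9382


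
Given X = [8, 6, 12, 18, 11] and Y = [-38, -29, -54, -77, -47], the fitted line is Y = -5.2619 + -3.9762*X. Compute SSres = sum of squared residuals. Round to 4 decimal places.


For each point, residual = actual - predicted.
Residuals: [-0.9285, 0.1191, -1.0237, -0.1665, 2.0001].
Sum of squared residuals = 5.9524.

5.9524
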